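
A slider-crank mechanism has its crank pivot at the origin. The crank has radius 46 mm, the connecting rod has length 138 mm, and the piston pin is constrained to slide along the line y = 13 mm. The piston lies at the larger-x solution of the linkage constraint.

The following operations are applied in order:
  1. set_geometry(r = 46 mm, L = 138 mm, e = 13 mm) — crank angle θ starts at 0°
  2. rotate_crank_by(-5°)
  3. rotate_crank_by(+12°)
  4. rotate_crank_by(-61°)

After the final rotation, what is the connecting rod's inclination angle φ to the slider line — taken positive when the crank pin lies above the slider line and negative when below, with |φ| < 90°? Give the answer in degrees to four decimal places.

-21.3384

set_geometry: r = 46 mm, L = 138 mm, e = 13 mm; θ ← 0°
rotate_crank_by(-5°): θ ← 0° -5° = -5°
rotate_crank_by(+12°): θ ← -5° +12° = 7°
rotate_crank_by(-61°): θ ← 7° -61° = -54°
crank pin P = (r cos θ, r sin θ) = (27.038122, -37.214782)
h = r sin θ − e = -37.214782 − 13 = -50.214782
sin φ = h / L = -50.214782 / 138 = -0.36387523
φ = arcsin(-0.36387523) = -21.338379°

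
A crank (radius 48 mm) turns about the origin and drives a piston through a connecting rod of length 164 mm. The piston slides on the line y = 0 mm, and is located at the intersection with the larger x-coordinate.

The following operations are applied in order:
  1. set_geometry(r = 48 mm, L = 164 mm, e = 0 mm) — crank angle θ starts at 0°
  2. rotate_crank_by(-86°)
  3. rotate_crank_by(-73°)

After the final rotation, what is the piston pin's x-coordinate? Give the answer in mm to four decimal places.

118.2835

set_geometry: r = 48 mm, L = 164 mm, e = 0 mm; θ ← 0°
rotate_crank_by(-86°): θ ← 0° -86° = -86°
rotate_crank_by(-73°): θ ← -86° -73° = -159°
crank pin P = (r cos θ, r sin θ) = (-44.811860, -17.201662)
h = r sin θ − e = -17.201662 − 0 = -17.201662
x = r cos θ + √(L² − h²) = -44.811860 + √(26896.0 − 295.8972) = -44.811860 + 163.095380 = 118.283519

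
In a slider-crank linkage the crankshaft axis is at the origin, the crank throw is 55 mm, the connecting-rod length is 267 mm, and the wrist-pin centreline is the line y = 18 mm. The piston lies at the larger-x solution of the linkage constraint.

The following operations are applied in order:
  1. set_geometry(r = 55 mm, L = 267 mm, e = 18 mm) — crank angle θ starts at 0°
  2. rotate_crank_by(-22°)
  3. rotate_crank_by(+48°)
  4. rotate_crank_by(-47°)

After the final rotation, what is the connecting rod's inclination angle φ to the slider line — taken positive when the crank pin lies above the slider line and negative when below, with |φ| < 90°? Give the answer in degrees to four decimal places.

-8.1194

set_geometry: r = 55 mm, L = 267 mm, e = 18 mm; θ ← 0°
rotate_crank_by(-22°): θ ← 0° -22° = -22°
rotate_crank_by(+48°): θ ← -22° +48° = 26°
rotate_crank_by(-47°): θ ← 26° -47° = -21°
crank pin P = (r cos θ, r sin θ) = (51.346923, -19.710237)
h = r sin θ − e = -19.710237 − 18 = -37.710237
sin φ = h / L = -37.710237 / 267 = -0.14123684
φ = arcsin(-0.14123684) = -8.119423°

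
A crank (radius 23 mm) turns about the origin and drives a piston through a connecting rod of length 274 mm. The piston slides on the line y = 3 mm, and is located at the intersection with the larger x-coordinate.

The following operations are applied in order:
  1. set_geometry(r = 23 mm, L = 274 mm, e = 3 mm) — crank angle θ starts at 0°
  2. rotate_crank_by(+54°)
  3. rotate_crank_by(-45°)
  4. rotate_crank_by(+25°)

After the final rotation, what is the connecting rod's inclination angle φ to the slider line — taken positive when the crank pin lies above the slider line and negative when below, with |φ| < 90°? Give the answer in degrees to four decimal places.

set_geometry: r = 23 mm, L = 274 mm, e = 3 mm; θ ← 0°
rotate_crank_by(+54°): θ ← 0° +54° = 54°
rotate_crank_by(-45°): θ ← 54° -45° = 9°
rotate_crank_by(+25°): θ ← 9° +25° = 34°
crank pin P = (r cos θ, r sin θ) = (19.067864, 12.861437)
h = r sin θ − e = 12.861437 − 3 = 9.861437
sin φ = h / L = 9.861437 / 274 = 0.03599065
φ = arcsin(0.03599065) = 2.062558°

2.0626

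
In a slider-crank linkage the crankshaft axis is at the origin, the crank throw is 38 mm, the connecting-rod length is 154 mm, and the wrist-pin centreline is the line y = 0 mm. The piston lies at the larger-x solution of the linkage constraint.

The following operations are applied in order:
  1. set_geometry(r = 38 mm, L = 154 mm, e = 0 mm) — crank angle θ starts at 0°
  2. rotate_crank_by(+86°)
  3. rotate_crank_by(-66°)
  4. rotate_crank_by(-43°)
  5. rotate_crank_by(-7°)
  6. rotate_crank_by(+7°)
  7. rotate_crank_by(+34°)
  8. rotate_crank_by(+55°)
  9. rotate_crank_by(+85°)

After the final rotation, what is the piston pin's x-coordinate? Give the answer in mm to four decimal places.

119.6585

set_geometry: r = 38 mm, L = 154 mm, e = 0 mm; θ ← 0°
rotate_crank_by(+86°): θ ← 0° +86° = 86°
rotate_crank_by(-66°): θ ← 86° -66° = 20°
rotate_crank_by(-43°): θ ← 20° -43° = -23°
rotate_crank_by(-7°): θ ← -23° -7° = -30°
rotate_crank_by(+7°): θ ← -30° +7° = -23°
rotate_crank_by(+34°): θ ← -23° +34° = 11°
rotate_crank_by(+55°): θ ← 11° +55° = 66°
rotate_crank_by(+85°): θ ← 66° +85° = 151°
crank pin P = (r cos θ, r sin θ) = (-33.235549, 18.422766)
h = r sin θ − e = 18.422766 − 0 = 18.422766
x = r cos θ + √(L² − h²) = -33.235549 + √(23716.0 − 339.3983) = -33.235549 + 152.894087 = 119.658538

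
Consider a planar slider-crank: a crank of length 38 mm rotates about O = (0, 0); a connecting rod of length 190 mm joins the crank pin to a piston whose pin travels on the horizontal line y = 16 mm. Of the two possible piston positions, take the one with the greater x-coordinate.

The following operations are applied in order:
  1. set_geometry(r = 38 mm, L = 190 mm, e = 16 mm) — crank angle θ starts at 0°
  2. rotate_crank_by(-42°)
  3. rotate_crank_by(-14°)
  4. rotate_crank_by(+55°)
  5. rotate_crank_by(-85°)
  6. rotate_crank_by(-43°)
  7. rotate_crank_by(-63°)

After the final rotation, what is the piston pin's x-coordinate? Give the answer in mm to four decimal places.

152.6577

set_geometry: r = 38 mm, L = 190 mm, e = 16 mm; θ ← 0°
rotate_crank_by(-42°): θ ← 0° -42° = -42°
rotate_crank_by(-14°): θ ← -42° -14° = -56°
rotate_crank_by(+55°): θ ← -56° +55° = -1°
rotate_crank_by(-85°): θ ← -1° -85° = -86°
rotate_crank_by(-43°): θ ← -86° -43° = -129°
rotate_crank_by(-63°): θ ← -129° -63° = -192°
crank pin P = (r cos θ, r sin θ) = (-37.169609, 7.900644)
h = r sin θ − e = 7.900644 − 16 = -8.099356
x = r cos θ + √(L² − h²) = -37.169609 + √(36100.0 − 65.5996) = -37.169609 + 189.827291 = 152.657682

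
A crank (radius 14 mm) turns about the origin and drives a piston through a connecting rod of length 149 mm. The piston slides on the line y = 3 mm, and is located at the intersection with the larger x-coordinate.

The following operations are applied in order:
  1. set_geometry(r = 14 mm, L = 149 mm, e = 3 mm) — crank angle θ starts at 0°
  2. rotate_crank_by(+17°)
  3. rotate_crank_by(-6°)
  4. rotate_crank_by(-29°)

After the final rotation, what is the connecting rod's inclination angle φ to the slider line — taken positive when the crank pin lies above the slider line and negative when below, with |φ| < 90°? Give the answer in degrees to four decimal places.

-2.8183

set_geometry: r = 14 mm, L = 149 mm, e = 3 mm; θ ← 0°
rotate_crank_by(+17°): θ ← 0° +17° = 17°
rotate_crank_by(-6°): θ ← 17° -6° = 11°
rotate_crank_by(-29°): θ ← 11° -29° = -18°
crank pin P = (r cos θ, r sin θ) = (13.314791, -4.326238)
h = r sin θ − e = -4.326238 − 3 = -7.326238
sin φ = h / L = -7.326238 / 149 = -0.04916938
φ = arcsin(-0.04916938) = -2.818334°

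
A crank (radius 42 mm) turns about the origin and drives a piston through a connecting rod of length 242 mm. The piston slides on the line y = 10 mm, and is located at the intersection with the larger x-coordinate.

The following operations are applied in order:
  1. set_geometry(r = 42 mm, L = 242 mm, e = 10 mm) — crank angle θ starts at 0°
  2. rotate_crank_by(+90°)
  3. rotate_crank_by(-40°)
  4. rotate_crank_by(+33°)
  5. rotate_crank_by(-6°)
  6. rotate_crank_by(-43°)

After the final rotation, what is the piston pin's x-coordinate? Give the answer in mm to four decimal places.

276.4435

set_geometry: r = 42 mm, L = 242 mm, e = 10 mm; θ ← 0°
rotate_crank_by(+90°): θ ← 0° +90° = 90°
rotate_crank_by(-40°): θ ← 90° -40° = 50°
rotate_crank_by(+33°): θ ← 50° +33° = 83°
rotate_crank_by(-6°): θ ← 83° -6° = 77°
rotate_crank_by(-43°): θ ← 77° -43° = 34°
crank pin P = (r cos θ, r sin θ) = (34.819578, 23.486102)
h = r sin θ − e = 23.486102 − 10 = 13.486102
x = r cos θ + √(L² − h²) = 34.819578 + √(58564.0 − 181.8749) = 34.819578 + 241.623933 = 276.443511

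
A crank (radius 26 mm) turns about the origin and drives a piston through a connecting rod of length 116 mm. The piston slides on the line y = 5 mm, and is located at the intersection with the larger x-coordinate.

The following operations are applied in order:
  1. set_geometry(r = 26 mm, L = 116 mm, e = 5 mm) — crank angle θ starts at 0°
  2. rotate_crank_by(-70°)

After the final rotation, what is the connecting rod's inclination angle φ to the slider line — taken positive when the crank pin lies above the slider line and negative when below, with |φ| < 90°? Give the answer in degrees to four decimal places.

set_geometry: r = 26 mm, L = 116 mm, e = 5 mm; θ ← 0°
rotate_crank_by(-70°): θ ← 0° -70° = -70°
crank pin P = (r cos θ, r sin θ) = (8.892524, -24.432008)
h = r sin θ − e = -24.432008 − 5 = -29.432008
sin φ = h / L = -29.432008 / 116 = -0.25372421
φ = arcsin(-0.25372421) = -14.698002°

-14.6980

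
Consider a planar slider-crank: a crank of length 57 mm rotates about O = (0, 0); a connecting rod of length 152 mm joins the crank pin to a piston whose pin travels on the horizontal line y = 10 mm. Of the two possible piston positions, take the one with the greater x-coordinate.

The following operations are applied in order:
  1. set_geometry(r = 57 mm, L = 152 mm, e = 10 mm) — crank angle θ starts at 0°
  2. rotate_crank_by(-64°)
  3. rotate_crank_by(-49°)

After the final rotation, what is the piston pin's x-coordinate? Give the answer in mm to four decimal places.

set_geometry: r = 57 mm, L = 152 mm, e = 10 mm; θ ← 0°
rotate_crank_by(-64°): θ ← 0° -64° = -64°
rotate_crank_by(-49°): θ ← -64° -49° = -113°
crank pin P = (r cos θ, r sin θ) = (-22.271674, -52.468777)
h = r sin θ − e = -52.468777 − 10 = -62.468777
x = r cos θ + √(L² − h²) = -22.271674 + √(23104.0 − 3902.3481) = -22.271674 + 138.570025 = 116.298351

116.2984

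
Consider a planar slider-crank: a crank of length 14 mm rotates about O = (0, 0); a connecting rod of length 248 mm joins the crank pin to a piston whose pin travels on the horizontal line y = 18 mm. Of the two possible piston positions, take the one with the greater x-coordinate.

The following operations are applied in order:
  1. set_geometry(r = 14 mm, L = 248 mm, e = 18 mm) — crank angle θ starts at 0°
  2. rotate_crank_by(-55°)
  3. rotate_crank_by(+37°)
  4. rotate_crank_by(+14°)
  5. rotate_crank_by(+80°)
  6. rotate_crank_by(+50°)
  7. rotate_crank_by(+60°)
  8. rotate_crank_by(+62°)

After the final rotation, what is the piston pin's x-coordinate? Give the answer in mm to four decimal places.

240.8128

set_geometry: r = 14 mm, L = 248 mm, e = 18 mm; θ ← 0°
rotate_crank_by(-55°): θ ← 0° -55° = -55°
rotate_crank_by(+37°): θ ← -55° +37° = -18°
rotate_crank_by(+14°): θ ← -18° +14° = -4°
rotate_crank_by(+80°): θ ← -4° +80° = 76°
rotate_crank_by(+50°): θ ← 76° +50° = 126°
rotate_crank_by(+60°): θ ← 126° +60° = 186°
rotate_crank_by(+62°): θ ← 186° +62° = 248°
crank pin P = (r cos θ, r sin θ) = (-5.244492, -12.980574)
h = r sin θ − e = -12.980574 − 18 = -30.980574
x = r cos θ + √(L² − h²) = -5.244492 + √(61504.0 − 959.7960) = -5.244492 + 246.057319 = 240.812826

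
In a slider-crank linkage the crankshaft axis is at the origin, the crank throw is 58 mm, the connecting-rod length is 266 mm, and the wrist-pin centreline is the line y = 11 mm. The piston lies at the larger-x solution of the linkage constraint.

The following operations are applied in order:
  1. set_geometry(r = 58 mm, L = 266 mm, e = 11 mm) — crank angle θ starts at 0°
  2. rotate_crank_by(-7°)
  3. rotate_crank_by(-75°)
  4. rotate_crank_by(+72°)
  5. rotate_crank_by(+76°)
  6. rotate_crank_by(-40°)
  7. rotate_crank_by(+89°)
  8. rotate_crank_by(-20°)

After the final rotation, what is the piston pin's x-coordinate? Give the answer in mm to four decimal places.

set_geometry: r = 58 mm, L = 266 mm, e = 11 mm; θ ← 0°
rotate_crank_by(-7°): θ ← 0° -7° = -7°
rotate_crank_by(-75°): θ ← -7° -75° = -82°
rotate_crank_by(+72°): θ ← -82° +72° = -10°
rotate_crank_by(+76°): θ ← -10° +76° = 66°
rotate_crank_by(-40°): θ ← 66° -40° = 26°
rotate_crank_by(+89°): θ ← 26° +89° = 115°
rotate_crank_by(-20°): θ ← 115° -20° = 95°
crank pin P = (r cos θ, r sin θ) = (-5.055033, 57.779292)
h = r sin θ − e = 57.779292 − 11 = 46.779292
x = r cos θ + √(L² − h²) = -5.055033 + √(70756.0 − 2188.3022) = -5.055033 + 261.854345 = 256.799312

256.7993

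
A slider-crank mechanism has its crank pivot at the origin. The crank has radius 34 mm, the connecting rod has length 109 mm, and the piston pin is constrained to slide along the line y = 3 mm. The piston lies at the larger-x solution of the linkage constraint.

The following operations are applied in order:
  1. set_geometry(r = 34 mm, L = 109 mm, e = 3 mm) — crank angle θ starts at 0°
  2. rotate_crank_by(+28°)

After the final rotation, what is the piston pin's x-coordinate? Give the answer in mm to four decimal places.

138.2468

set_geometry: r = 34 mm, L = 109 mm, e = 3 mm; θ ← 0°
rotate_crank_by(+28°): θ ← 0° +28° = 28°
crank pin P = (r cos θ, r sin θ) = (30.020218, 15.962033)
h = r sin θ − e = 15.962033 − 3 = 12.962033
x = r cos θ + √(L² − h²) = 30.020218 + √(11881.0 − 168.0143) = 30.020218 + 108.226548 = 138.246766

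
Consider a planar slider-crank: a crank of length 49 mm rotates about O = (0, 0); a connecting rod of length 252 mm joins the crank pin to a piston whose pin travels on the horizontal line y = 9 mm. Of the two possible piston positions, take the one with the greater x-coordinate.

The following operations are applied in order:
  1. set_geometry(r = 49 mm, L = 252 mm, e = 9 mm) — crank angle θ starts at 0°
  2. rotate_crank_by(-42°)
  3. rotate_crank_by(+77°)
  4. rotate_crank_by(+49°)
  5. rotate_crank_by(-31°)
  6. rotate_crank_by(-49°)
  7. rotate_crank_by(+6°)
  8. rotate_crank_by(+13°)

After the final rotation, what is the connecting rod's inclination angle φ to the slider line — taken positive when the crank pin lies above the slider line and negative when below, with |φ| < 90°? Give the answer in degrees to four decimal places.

2.3074

set_geometry: r = 49 mm, L = 252 mm, e = 9 mm; θ ← 0°
rotate_crank_by(-42°): θ ← 0° -42° = -42°
rotate_crank_by(+77°): θ ← -42° +77° = 35°
rotate_crank_by(+49°): θ ← 35° +49° = 84°
rotate_crank_by(-31°): θ ← 84° -31° = 53°
rotate_crank_by(-49°): θ ← 53° -49° = 4°
rotate_crank_by(+6°): θ ← 4° +6° = 10°
rotate_crank_by(+13°): θ ← 10° +13° = 23°
crank pin P = (r cos θ, r sin θ) = (45.104738, 19.145825)
h = r sin θ − e = 19.145825 − 9 = 10.145825
sin φ = h / L = 10.145825 / 252 = 0.04026121
φ = arcsin(0.04026121) = 2.307421°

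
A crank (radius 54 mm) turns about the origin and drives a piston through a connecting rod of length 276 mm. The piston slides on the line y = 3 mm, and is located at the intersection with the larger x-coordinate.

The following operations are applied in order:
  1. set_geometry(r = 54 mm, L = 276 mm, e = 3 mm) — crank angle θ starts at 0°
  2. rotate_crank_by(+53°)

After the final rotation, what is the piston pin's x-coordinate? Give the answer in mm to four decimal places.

set_geometry: r = 54 mm, L = 276 mm, e = 3 mm; θ ← 0°
rotate_crank_by(+53°): θ ← 0° +53° = 53°
crank pin P = (r cos θ, r sin θ) = (32.498011, 43.126318)
h = r sin θ − e = 43.126318 − 3 = 40.126318
x = r cos θ + √(L² − h²) = 32.498011 + √(76176.0 − 1610.1214) = 32.498011 + 273.067535 = 305.565546

305.5655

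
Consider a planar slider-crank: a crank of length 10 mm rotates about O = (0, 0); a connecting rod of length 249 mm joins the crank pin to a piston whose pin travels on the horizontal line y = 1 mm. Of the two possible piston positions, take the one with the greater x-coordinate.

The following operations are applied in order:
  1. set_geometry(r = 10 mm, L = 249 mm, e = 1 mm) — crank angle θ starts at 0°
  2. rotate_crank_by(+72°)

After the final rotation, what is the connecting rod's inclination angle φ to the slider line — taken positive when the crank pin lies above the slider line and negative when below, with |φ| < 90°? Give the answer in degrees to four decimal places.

set_geometry: r = 10 mm, L = 249 mm, e = 1 mm; θ ← 0°
rotate_crank_by(+72°): θ ← 0° +72° = 72°
crank pin P = (r cos θ, r sin θ) = (3.090170, 9.510565)
h = r sin θ − e = 9.510565 − 1 = 8.510565
sin φ = h / L = 8.510565 / 249 = 0.03417898
φ = arcsin(0.03417898) = 1.958693°

1.9587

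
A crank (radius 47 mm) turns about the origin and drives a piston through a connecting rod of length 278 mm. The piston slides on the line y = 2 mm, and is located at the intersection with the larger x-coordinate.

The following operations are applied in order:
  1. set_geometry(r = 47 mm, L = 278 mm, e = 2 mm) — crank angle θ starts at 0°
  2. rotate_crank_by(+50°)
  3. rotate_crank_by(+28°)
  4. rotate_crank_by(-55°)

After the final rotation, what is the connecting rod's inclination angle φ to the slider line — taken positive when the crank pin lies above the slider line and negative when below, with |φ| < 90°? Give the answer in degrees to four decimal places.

3.3746

set_geometry: r = 47 mm, L = 278 mm, e = 2 mm; θ ← 0°
rotate_crank_by(+50°): θ ← 0° +50° = 50°
rotate_crank_by(+28°): θ ← 50° +28° = 78°
rotate_crank_by(-55°): θ ← 78° -55° = 23°
crank pin P = (r cos θ, r sin θ) = (43.263728, 18.364363)
h = r sin θ − e = 18.364363 − 2 = 16.364363
sin φ = h / L = 16.364363 / 278 = 0.05886462
φ = arcsin(0.05886462) = 3.374645°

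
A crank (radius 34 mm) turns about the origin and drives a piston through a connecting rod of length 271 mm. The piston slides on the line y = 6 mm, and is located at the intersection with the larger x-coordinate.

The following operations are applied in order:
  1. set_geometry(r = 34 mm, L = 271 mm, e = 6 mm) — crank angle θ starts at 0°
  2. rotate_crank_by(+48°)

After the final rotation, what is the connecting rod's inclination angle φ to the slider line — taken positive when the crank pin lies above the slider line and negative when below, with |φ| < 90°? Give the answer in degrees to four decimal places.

set_geometry: r = 34 mm, L = 271 mm, e = 6 mm; θ ← 0°
rotate_crank_by(+48°): θ ← 0° +48° = 48°
crank pin P = (r cos θ, r sin θ) = (22.750441, 25.266924)
h = r sin θ − e = 25.266924 − 6 = 19.266924
sin φ = h / L = 19.266924 / 271 = 0.07109566
φ = arcsin(0.07109566) = 4.076921°

4.0769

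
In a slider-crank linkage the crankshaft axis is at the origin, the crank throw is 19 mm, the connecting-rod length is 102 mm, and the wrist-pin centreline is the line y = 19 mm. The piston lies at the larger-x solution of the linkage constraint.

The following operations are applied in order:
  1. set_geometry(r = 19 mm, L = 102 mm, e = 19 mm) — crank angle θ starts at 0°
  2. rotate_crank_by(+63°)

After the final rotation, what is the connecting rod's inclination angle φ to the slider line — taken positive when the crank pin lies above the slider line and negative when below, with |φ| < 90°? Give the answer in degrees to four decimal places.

-1.1633

set_geometry: r = 19 mm, L = 102 mm, e = 19 mm; θ ← 0°
rotate_crank_by(+63°): θ ← 0° +63° = 63°
crank pin P = (r cos θ, r sin θ) = (8.625819, 16.929124)
h = r sin θ − e = 16.929124 − 19 = -2.070876
sin φ = h / L = -2.070876 / 102 = -0.02030271
φ = arcsin(-0.02030271) = -1.163339°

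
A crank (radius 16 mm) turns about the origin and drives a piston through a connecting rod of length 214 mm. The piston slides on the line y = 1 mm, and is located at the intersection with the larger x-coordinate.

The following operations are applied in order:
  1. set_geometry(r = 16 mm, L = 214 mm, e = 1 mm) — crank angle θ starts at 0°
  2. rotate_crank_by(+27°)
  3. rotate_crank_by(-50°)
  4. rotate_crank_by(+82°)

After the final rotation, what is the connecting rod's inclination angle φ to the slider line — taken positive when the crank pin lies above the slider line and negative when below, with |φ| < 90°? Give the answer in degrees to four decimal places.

set_geometry: r = 16 mm, L = 214 mm, e = 1 mm; θ ← 0°
rotate_crank_by(+27°): θ ← 0° +27° = 27°
rotate_crank_by(-50°): θ ← 27° -50° = -23°
rotate_crank_by(+82°): θ ← -23° +82° = 59°
crank pin P = (r cos θ, r sin θ) = (8.240609, 13.714677)
h = r sin θ − e = 13.714677 − 1 = 12.714677
sin φ = h / L = 12.714677 / 214 = 0.05941438
φ = arcsin(0.05941438) = 3.406199°

3.4062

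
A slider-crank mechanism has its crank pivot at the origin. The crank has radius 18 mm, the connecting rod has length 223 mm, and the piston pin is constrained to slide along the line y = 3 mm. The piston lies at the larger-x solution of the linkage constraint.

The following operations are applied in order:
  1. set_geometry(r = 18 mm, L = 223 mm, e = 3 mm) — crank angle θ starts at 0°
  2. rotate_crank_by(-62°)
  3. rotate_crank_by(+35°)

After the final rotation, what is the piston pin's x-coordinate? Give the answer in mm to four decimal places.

set_geometry: r = 18 mm, L = 223 mm, e = 3 mm; θ ← 0°
rotate_crank_by(-62°): θ ← 0° -62° = -62°
rotate_crank_by(+35°): θ ← -62° +35° = -27°
crank pin P = (r cos θ, r sin θ) = (16.038117, -8.171829)
h = r sin θ − e = -8.171829 − 3 = -11.171829
x = r cos θ + √(L² − h²) = 16.038117 + √(49729.0 − 124.8098) = 16.038117 + 222.719982 = 238.758099

238.7581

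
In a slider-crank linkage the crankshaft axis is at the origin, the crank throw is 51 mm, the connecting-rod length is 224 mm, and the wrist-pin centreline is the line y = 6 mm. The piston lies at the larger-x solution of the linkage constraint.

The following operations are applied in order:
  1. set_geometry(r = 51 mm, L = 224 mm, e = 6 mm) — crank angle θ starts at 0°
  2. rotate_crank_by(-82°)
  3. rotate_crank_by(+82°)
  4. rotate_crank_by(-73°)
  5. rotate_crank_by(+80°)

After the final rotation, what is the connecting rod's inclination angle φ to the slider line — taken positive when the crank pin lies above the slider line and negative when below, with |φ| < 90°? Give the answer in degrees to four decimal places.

set_geometry: r = 51 mm, L = 224 mm, e = 6 mm; θ ← 0°
rotate_crank_by(-82°): θ ← 0° -82° = -82°
rotate_crank_by(+82°): θ ← -82° +82° = 0°
rotate_crank_by(-73°): θ ← 0° -73° = -73°
rotate_crank_by(+80°): θ ← -73° +80° = 7°
crank pin P = (r cos θ, r sin θ) = (50.619854, 6.215337)
h = r sin θ − e = 6.215337 − 6 = 0.215337
sin φ = h / L = 0.215337 / 224 = 0.00096132
φ = arcsin(0.00096132) = 0.055080°

0.0551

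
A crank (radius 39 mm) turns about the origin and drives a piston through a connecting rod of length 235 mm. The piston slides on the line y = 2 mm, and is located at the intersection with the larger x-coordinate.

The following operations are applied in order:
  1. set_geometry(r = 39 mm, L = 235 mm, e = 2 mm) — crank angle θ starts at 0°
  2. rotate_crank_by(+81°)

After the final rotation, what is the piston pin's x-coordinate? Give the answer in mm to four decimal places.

238.2459

set_geometry: r = 39 mm, L = 235 mm, e = 2 mm; θ ← 0°
rotate_crank_by(+81°): θ ← 0° +81° = 81°
crank pin P = (r cos θ, r sin θ) = (6.100944, 38.519845)
h = r sin θ − e = 38.519845 − 2 = 36.519845
x = r cos θ + √(L² − h²) = 6.100944 + √(55225.0 − 1333.6991) = 6.100944 + 232.145000 = 238.245944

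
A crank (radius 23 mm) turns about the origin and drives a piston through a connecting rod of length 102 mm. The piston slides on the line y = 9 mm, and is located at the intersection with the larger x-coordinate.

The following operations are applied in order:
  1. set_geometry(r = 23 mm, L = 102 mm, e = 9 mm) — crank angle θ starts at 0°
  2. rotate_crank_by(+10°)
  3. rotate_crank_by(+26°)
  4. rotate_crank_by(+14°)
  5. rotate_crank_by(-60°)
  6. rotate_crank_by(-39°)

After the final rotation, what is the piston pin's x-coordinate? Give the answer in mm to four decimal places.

113.6248

set_geometry: r = 23 mm, L = 102 mm, e = 9 mm; θ ← 0°
rotate_crank_by(+10°): θ ← 0° +10° = 10°
rotate_crank_by(+26°): θ ← 10° +26° = 36°
rotate_crank_by(+14°): θ ← 36° +14° = 50°
rotate_crank_by(-60°): θ ← 50° -60° = -10°
rotate_crank_by(-39°): θ ← -10° -39° = -49°
crank pin P = (r cos θ, r sin θ) = (15.089358, -17.358320)
h = r sin θ − e = -17.358320 − 9 = -26.358320
x = r cos θ + √(L² − h²) = 15.089358 + √(10404.0 − 694.7611) = 15.089358 + 98.535471 = 113.624828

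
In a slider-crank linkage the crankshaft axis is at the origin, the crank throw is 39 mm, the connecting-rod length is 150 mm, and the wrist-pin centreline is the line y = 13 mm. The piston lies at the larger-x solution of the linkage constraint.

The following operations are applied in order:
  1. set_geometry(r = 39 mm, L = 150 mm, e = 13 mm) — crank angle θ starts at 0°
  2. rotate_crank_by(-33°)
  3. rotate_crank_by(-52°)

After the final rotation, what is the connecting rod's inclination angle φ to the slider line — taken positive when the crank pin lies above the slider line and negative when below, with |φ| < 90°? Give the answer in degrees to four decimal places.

-20.2231

set_geometry: r = 39 mm, L = 150 mm, e = 13 mm; θ ← 0°
rotate_crank_by(-33°): θ ← 0° -33° = -33°
rotate_crank_by(-52°): θ ← -33° -52° = -85°
crank pin P = (r cos θ, r sin θ) = (3.399074, -38.851593)
h = r sin θ − e = -38.851593 − 13 = -51.851593
sin φ = h / L = -51.851593 / 150 = -0.34567729
φ = arcsin(-0.34567729) = -20.223145°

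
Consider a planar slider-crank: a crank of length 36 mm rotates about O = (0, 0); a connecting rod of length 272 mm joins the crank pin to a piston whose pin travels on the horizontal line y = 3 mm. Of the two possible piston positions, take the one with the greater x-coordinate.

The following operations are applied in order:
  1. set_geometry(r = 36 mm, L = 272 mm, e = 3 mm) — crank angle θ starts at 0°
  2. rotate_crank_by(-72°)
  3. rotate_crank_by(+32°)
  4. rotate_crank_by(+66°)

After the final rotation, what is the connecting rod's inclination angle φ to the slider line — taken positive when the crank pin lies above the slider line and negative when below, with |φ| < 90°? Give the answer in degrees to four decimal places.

set_geometry: r = 36 mm, L = 272 mm, e = 3 mm; θ ← 0°
rotate_crank_by(-72°): θ ← 0° -72° = -72°
rotate_crank_by(+32°): θ ← -72° +32° = -40°
rotate_crank_by(+66°): θ ← -40° +66° = 26°
crank pin P = (r cos θ, r sin θ) = (32.356586, 15.781361)
h = r sin θ − e = 15.781361 − 3 = 12.781361
sin φ = h / L = 12.781361 / 272 = 0.04699030
φ = arcsin(0.04699030) = 2.693338°

2.6933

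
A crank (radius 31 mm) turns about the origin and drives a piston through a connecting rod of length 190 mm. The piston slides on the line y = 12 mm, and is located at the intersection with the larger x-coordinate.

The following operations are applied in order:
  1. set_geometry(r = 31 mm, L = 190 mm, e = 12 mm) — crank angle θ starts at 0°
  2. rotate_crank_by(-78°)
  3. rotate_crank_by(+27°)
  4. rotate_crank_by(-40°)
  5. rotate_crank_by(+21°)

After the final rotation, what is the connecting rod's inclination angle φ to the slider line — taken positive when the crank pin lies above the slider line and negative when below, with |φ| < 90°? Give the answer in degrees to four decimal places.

-12.5021

set_geometry: r = 31 mm, L = 190 mm, e = 12 mm; θ ← 0°
rotate_crank_by(-78°): θ ← 0° -78° = -78°
rotate_crank_by(+27°): θ ← -78° +27° = -51°
rotate_crank_by(-40°): θ ← -51° -40° = -91°
rotate_crank_by(+21°): θ ← -91° +21° = -70°
crank pin P = (r cos θ, r sin θ) = (10.602624, -29.130471)
h = r sin θ − e = -29.130471 − 12 = -41.130471
sin φ = h / L = -41.130471 / 190 = -0.21647616
φ = arcsin(-0.21647616) = -12.502145°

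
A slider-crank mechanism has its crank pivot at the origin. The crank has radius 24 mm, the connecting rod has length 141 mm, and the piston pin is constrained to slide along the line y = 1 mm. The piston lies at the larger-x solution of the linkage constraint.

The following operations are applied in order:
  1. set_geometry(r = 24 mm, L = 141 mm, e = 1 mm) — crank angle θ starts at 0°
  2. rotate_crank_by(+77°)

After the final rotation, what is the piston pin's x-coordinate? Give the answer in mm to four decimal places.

144.6106

set_geometry: r = 24 mm, L = 141 mm, e = 1 mm; θ ← 0°
rotate_crank_by(+77°): θ ← 0° +77° = 77°
crank pin P = (r cos θ, r sin θ) = (5.398825, 23.384882)
h = r sin θ − e = 23.384882 − 1 = 22.384882
x = r cos θ + √(L² − h²) = 5.398825 + √(19881.0 − 501.0829) = 5.398825 + 139.211771 = 144.610596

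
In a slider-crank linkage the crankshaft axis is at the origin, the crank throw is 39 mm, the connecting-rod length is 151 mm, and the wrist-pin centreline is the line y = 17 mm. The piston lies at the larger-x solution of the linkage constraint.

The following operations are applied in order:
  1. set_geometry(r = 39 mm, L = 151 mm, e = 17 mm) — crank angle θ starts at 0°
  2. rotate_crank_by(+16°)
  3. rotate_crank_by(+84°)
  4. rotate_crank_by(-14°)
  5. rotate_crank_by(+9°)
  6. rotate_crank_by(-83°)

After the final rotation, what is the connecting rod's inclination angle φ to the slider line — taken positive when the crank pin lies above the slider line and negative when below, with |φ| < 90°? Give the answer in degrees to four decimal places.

set_geometry: r = 39 mm, L = 151 mm, e = 17 mm; θ ← 0°
rotate_crank_by(+16°): θ ← 0° +16° = 16°
rotate_crank_by(+84°): θ ← 16° +84° = 100°
rotate_crank_by(-14°): θ ← 100° -14° = 86°
rotate_crank_by(+9°): θ ← 86° +9° = 95°
rotate_crank_by(-83°): θ ← 95° -83° = 12°
crank pin P = (r cos θ, r sin θ) = (38.147756, 8.108556)
h = r sin θ − e = 8.108556 − 17 = -8.891444
sin φ = h / L = -8.891444 / 151 = -0.05888374
φ = arcsin(-0.05888374) = -3.375742°

-3.3757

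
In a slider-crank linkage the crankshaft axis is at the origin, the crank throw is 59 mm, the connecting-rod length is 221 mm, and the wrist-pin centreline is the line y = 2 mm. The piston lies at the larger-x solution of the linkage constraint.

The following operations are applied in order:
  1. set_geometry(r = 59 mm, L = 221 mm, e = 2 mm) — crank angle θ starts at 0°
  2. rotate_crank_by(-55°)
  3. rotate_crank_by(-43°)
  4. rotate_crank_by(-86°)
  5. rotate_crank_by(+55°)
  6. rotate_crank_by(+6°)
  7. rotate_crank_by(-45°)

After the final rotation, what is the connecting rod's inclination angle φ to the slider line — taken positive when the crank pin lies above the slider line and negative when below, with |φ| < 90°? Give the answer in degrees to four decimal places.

-3.7013

set_geometry: r = 59 mm, L = 221 mm, e = 2 mm; θ ← 0°
rotate_crank_by(-55°): θ ← 0° -55° = -55°
rotate_crank_by(-43°): θ ← -55° -43° = -98°
rotate_crank_by(-86°): θ ← -98° -86° = -184°
rotate_crank_by(+55°): θ ← -184° +55° = -129°
rotate_crank_by(+6°): θ ← -129° +6° = -123°
rotate_crank_by(-45°): θ ← -123° -45° = -168°
crank pin P = (r cos θ, r sin θ) = (-57.710708, -12.266790)
h = r sin θ − e = -12.266790 − 2 = -14.266790
sin φ = h / L = -14.266790 / 221 = -0.06455561
φ = arcsin(-0.06455561) = -3.701338°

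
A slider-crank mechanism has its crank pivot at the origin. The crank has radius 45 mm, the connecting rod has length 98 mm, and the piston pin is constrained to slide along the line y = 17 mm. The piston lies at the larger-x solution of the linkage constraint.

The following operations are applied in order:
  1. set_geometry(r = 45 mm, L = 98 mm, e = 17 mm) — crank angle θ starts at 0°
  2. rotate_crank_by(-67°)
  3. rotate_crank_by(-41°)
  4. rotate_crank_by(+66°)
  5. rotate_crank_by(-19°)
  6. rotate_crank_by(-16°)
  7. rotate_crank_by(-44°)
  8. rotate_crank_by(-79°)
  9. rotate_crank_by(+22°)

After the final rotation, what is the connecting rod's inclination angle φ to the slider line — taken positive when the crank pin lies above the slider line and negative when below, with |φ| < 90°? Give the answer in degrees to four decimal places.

set_geometry: r = 45 mm, L = 98 mm, e = 17 mm; θ ← 0°
rotate_crank_by(-67°): θ ← 0° -67° = -67°
rotate_crank_by(-41°): θ ← -67° -41° = -108°
rotate_crank_by(+66°): θ ← -108° +66° = -42°
rotate_crank_by(-19°): θ ← -42° -19° = -61°
rotate_crank_by(-16°): θ ← -61° -16° = -77°
rotate_crank_by(-44°): θ ← -77° -44° = -121°
rotate_crank_by(-79°): θ ← -121° -79° = -200°
rotate_crank_by(+22°): θ ← -200° +22° = -178°
crank pin P = (r cos θ, r sin θ) = (-44.972587, -1.570477)
h = r sin θ − e = -1.570477 − 17 = -18.570477
sin φ = h / L = -18.570477 / 98 = -0.18949467
φ = arcsin(-0.18949467) = -10.923295°

-10.9233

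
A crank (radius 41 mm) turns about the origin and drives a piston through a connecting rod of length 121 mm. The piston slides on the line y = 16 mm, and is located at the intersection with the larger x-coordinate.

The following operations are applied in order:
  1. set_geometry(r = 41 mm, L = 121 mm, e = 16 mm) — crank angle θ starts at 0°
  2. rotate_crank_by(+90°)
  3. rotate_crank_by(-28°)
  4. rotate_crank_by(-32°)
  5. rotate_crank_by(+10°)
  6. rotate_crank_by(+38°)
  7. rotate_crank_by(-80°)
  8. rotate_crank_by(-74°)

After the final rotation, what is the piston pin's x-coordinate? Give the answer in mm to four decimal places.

117.2936

set_geometry: r = 41 mm, L = 121 mm, e = 16 mm; θ ← 0°
rotate_crank_by(+90°): θ ← 0° +90° = 90°
rotate_crank_by(-28°): θ ← 90° -28° = 62°
rotate_crank_by(-32°): θ ← 62° -32° = 30°
rotate_crank_by(+10°): θ ← 30° +10° = 40°
rotate_crank_by(+38°): θ ← 40° +38° = 78°
rotate_crank_by(-80°): θ ← 78° -80° = -2°
rotate_crank_by(-74°): θ ← -2° -74° = -76°
crank pin P = (r cos θ, r sin θ) = (9.918798, -39.782125)
h = r sin θ − e = -39.782125 − 16 = -55.782125
x = r cos θ + √(L² − h²) = 9.918798 + √(14641.0 − 3111.6454) = 9.918798 + 107.374832 = 117.293630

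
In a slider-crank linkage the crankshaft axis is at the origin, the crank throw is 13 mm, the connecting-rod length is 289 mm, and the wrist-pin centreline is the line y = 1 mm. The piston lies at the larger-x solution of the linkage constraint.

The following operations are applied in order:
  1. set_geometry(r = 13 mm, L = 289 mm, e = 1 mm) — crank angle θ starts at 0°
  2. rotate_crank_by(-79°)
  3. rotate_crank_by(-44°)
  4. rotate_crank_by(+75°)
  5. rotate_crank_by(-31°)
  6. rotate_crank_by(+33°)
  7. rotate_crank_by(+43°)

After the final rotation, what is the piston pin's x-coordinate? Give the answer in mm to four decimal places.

set_geometry: r = 13 mm, L = 289 mm, e = 1 mm; θ ← 0°
rotate_crank_by(-79°): θ ← 0° -79° = -79°
rotate_crank_by(-44°): θ ← -79° -44° = -123°
rotate_crank_by(+75°): θ ← -123° +75° = -48°
rotate_crank_by(-31°): θ ← -48° -31° = -79°
rotate_crank_by(+33°): θ ← -79° +33° = -46°
rotate_crank_by(+43°): θ ← -46° +43° = -3°
crank pin P = (r cos θ, r sin θ) = (12.982184, -0.680367)
h = r sin θ − e = -0.680367 − 1 = -1.680367
x = r cos θ + √(L² − h²) = 12.982184 + √(83521.0 − 2.8236) = 12.982184 + 288.995115 = 301.977299

301.9773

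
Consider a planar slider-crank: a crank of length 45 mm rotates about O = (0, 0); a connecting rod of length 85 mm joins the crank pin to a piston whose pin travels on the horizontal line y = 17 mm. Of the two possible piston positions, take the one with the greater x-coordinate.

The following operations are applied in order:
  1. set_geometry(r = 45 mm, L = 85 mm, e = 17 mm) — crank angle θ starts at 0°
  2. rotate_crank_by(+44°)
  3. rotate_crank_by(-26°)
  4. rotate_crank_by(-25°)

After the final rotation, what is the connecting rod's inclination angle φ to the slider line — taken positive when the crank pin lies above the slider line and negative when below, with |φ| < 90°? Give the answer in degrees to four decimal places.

set_geometry: r = 45 mm, L = 85 mm, e = 17 mm; θ ← 0°
rotate_crank_by(+44°): θ ← 0° +44° = 44°
rotate_crank_by(-26°): θ ← 44° -26° = 18°
rotate_crank_by(-25°): θ ← 18° -25° = -7°
crank pin P = (r cos θ, r sin θ) = (44.664577, -5.484120)
h = r sin θ − e = -5.484120 − 17 = -22.484120
sin φ = h / L = -22.484120 / 85 = -0.26451906
φ = arcsin(-0.26451906) = -15.338377°

-15.3384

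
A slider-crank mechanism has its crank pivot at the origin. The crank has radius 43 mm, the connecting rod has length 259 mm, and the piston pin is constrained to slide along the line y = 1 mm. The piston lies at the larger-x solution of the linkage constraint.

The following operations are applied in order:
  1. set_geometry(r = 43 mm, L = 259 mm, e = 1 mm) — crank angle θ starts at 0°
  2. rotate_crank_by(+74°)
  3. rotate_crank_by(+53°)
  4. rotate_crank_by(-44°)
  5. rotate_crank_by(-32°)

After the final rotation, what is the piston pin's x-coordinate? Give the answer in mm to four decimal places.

284.0240

set_geometry: r = 43 mm, L = 259 mm, e = 1 mm; θ ← 0°
rotate_crank_by(+74°): θ ← 0° +74° = 74°
rotate_crank_by(+53°): θ ← 74° +53° = 127°
rotate_crank_by(-44°): θ ← 127° -44° = 83°
rotate_crank_by(-32°): θ ← 83° -32° = 51°
crank pin P = (r cos θ, r sin θ) = (27.060777, 33.417276)
h = r sin θ − e = 33.417276 − 1 = 32.417276
x = r cos θ + √(L² − h²) = 27.060777 + √(67081.0 − 1050.8798) = 27.060777 + 256.963266 = 284.024043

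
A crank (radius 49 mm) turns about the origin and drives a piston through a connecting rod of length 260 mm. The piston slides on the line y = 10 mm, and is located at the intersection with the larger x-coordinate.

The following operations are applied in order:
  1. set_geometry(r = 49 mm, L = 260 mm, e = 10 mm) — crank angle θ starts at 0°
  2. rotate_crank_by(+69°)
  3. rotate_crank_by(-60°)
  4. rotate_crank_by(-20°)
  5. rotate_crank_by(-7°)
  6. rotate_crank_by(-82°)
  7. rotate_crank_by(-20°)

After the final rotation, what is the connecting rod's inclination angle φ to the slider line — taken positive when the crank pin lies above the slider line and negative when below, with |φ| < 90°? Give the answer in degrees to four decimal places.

set_geometry: r = 49 mm, L = 260 mm, e = 10 mm; θ ← 0°
rotate_crank_by(+69°): θ ← 0° +69° = 69°
rotate_crank_by(-60°): θ ← 69° -60° = 9°
rotate_crank_by(-20°): θ ← 9° -20° = -11°
rotate_crank_by(-7°): θ ← -11° -7° = -18°
rotate_crank_by(-82°): θ ← -18° -82° = -100°
rotate_crank_by(-20°): θ ← -100° -20° = -120°
crank pin P = (r cos θ, r sin θ) = (-24.500000, -42.435245)
h = r sin θ − e = -42.435245 − 10 = -52.435245
sin φ = h / L = -52.435245 / 260 = -0.20167402
φ = arcsin(-0.20167402) = -11.634868°

-11.6349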